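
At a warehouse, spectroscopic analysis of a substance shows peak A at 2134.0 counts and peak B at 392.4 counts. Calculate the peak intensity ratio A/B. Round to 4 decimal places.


Spectral peak ratio:
Peak A = 2134.0 counts
Peak B = 392.4 counts
Ratio = 2134.0 / 392.4 = 5.4383

5.4383


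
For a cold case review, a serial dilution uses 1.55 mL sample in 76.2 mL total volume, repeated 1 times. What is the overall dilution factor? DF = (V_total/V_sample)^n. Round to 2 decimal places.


Dilution factor calculation:
Single dilution = V_total / V_sample = 76.2 / 1.55 ≈ 49.16129
Number of dilutions = 1
Total DF = (76.2 / 1.55)^1 (full precision, rounded at the end) = 49.16

49.16


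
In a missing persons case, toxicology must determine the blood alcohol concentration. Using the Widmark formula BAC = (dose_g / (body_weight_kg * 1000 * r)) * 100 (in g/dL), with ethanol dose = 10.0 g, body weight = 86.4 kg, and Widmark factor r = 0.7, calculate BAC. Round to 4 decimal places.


Applying the Widmark formula:
BAC = (dose_g / (body_wt * 1000 * r)) * 100
Denominator = 86.4 * 1000 * 0.7 = 60480
BAC = (10.0 / 60480) * 100
BAC = 0.0165 g/dL

0.0165


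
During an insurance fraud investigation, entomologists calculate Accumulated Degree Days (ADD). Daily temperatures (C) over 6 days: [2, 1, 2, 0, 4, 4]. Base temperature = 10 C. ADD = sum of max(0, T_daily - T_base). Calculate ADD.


Computing ADD day by day:
Day 1: max(0, 2 - 10) = 0
Day 2: max(0, 1 - 10) = 0
Day 3: max(0, 2 - 10) = 0
Day 4: max(0, 0 - 10) = 0
Day 5: max(0, 4 - 10) = 0
Day 6: max(0, 4 - 10) = 0
Total ADD = 0

0


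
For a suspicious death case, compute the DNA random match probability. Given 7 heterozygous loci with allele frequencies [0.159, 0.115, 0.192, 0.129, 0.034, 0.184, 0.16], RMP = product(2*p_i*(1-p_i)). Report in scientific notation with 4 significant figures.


Computing RMP for 7 loci:
Locus 1: 2 * 0.159 * 0.841 = 0.267438
Locus 2: 2 * 0.115 * 0.885 = 0.20355
Locus 3: 2 * 0.192 * 0.808 = 0.310272
Locus 4: 2 * 0.129 * 0.871 = 0.224718
Locus 5: 2 * 0.034 * 0.966 = 0.065688
Locus 6: 2 * 0.184 * 0.816 = 0.300288
Locus 7: 2 * 0.16 * 0.84 = 0.2688
RMP = 2.012e-05

2.012e-05


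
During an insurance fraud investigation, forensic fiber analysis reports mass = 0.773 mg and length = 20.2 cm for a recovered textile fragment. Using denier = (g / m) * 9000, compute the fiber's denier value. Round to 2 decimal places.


Denier calculation:
Mass in grams = 0.773 mg / 1000 = 0.000773 g
Length in meters = 20.2 cm / 100 = 0.202 m
Linear density = mass / length = 0.000773 / 0.202 = 0.00382673 g/m
Denier = (g/m) * 9000 = 0.00382673 * 9000 = 34.44

34.44


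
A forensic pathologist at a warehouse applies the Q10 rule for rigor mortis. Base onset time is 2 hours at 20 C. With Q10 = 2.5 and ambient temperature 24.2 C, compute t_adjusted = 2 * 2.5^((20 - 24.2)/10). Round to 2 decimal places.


Rigor mortis time adjustment:
Exponent = (T_ref - T_actual) / 10 = (20 - 24.2) / 10 = -0.42
Q10 factor = 2.5^-0.42 = 0.68056
t_adjusted = 2 * 0.68056 = 1.36 hours

1.36


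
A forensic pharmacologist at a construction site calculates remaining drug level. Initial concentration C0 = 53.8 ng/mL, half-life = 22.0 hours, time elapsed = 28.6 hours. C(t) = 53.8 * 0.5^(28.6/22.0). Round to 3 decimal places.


Drug concentration decay:
Number of half-lives = t / t_half = 28.6 / 22.0 = 1.3
Decay factor = 0.5^1.3 = 0.4061262
C(t) = 53.8 * 0.4061262 = 21.850 ng/mL

21.850


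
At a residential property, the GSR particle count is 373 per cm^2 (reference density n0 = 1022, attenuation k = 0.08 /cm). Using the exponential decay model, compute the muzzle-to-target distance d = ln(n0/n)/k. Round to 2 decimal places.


GSR distance calculation:
n0/n = 1022 / 373 = 2.739946
ln(n0/n) = 1.007938
d = 1.007938 / 0.08 = 12.60 cm

12.60


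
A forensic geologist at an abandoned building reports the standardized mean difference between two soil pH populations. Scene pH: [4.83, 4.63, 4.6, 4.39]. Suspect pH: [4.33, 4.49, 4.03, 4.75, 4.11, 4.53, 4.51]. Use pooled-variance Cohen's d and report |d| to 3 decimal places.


Pooled-variance Cohen's d for soil pH comparison:
Scene mean = 18.45 / 4 = 4.6125
Suspect mean = 30.75 / 7 = 4.392857
Scene sample variance s_s^2 = 0.032425
Suspect sample variance s_c^2 = 0.06419
Pooled variance = ((n_s-1)*s_s^2 + (n_c-1)*s_c^2) / (n_s + n_c - 2) = 0.053602
Pooled SD = sqrt(0.053602) = 0.231521
Mean difference = 0.219643
|d| = |0.219643| / 0.231521 = 0.949

0.949


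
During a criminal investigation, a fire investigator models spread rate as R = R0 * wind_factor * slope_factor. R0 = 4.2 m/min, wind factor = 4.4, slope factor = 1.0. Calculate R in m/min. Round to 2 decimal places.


Fire spread rate calculation:
R = R0 * wind_factor * slope_factor
= 4.2 * 4.4 * 1.0
= 18.48 * 1.0
= 18.48 m/min

18.48


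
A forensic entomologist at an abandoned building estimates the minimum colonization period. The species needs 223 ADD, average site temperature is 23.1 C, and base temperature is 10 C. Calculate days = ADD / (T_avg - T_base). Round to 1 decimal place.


Insect development time:
Effective temperature = avg_temp - T_base = 23.1 - 10 = 13.1 C
Days = ADD / effective_temp = 223 / 13.1 = 17.0 days

17.0


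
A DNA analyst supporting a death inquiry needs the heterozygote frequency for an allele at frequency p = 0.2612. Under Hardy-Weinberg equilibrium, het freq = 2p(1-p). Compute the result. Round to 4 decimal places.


Hardy-Weinberg heterozygote frequency:
q = 1 - p = 1 - 0.2612 = 0.7388
2pq = 2 * 0.2612 * 0.7388 = 0.3859

0.3859


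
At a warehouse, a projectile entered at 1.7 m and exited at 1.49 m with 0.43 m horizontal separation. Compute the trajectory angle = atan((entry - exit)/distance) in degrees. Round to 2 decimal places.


Bullet trajectory angle:
Height difference = 1.7 - 1.49 = 0.21 m
angle = atan(0.21 / 0.43)
angle = atan(0.488372)
angle = 26.03 degrees

26.03


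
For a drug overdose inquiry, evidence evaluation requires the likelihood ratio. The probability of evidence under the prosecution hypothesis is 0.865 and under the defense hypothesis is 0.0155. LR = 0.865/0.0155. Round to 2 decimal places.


Likelihood ratio calculation:
LR = P(E|Hp) / P(E|Hd)
LR = 0.865 / 0.0155
LR = 55.81

55.81


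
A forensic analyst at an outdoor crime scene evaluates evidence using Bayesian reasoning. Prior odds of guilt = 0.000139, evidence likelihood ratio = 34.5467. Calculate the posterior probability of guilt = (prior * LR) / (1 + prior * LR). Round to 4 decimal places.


Bayesian evidence evaluation:
Posterior odds = prior_odds * LR = 0.000139 * 34.5467 = 0.004801991
Posterior probability = posterior_odds / (1 + posterior_odds)
= 0.004801991 / (1 + 0.004801991)
= 0.004801991 / 1.004801991
= 0.0048

0.0048


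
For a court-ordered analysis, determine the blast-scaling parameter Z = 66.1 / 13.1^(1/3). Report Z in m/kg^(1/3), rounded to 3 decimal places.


Scaled distance calculation:
W^(1/3) = 13.1^(1/3) = 2.357348
Z = R / W^(1/3) = 66.1 / 2.357348
Z = 28.040 m/kg^(1/3)

28.040


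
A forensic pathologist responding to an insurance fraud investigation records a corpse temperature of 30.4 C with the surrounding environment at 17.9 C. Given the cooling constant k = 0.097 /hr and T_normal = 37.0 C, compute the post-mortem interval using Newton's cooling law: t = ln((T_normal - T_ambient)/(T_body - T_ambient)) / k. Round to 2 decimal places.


Using Newton's law of cooling:
t = ln((T_normal - T_ambient) / (T_body - T_ambient)) / k
T_normal - T_ambient = 19.1
T_body - T_ambient = 12.5
Ratio = 1.528
ln(ratio) = 0.42396
t = 0.42396 / 0.097 = 4.37 hours

4.37


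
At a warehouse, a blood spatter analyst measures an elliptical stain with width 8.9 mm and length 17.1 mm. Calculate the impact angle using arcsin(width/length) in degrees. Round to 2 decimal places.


Blood spatter impact angle calculation:
width / length = 8.9 / 17.1 = 0.520468
angle = arcsin(0.520468)
angle = 31.36 degrees

31.36


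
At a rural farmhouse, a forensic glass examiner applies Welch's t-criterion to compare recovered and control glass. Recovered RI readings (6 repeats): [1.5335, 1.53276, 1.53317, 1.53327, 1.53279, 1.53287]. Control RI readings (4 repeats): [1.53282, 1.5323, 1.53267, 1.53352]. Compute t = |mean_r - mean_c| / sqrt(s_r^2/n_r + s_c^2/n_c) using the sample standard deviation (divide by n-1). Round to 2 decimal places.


Welch's t-criterion for glass RI comparison:
Recovered mean = sum / n_r = 9.19836 / 6 = 1.53306
Control mean = sum / n_c = 6.13131 / 4 = 1.5328275
Recovered sample variance s_r^2 = 8.976e-08
Control sample variance s_c^2 = 2.60892e-07
Welch SE (unpooled) = sqrt(s_r^2/n_r + s_c^2/n_c) = sqrt(1.496e-08 + 6.52229e-08) = sqrt(8.01829e-08) = 0.000283166
|mean_r - mean_c| = 0.0002325
t = 0.0002325 / 0.000283166 = 0.82

0.82


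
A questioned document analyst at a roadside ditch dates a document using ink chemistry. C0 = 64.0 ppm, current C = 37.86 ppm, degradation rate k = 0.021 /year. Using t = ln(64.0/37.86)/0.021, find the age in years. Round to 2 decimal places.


Document age estimation:
C0/C = 64.0 / 37.86 = 1.690438
ln(C0/C) = 0.524988
t = 0.524988 / 0.021 = 25.00 years

25.00


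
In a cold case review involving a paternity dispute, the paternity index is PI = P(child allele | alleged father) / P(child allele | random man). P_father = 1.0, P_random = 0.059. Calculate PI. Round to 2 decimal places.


Paternity Index calculation:
PI = P(allele|father) / P(allele|random)
PI = 1.0 / 0.059
PI = 16.95

16.95


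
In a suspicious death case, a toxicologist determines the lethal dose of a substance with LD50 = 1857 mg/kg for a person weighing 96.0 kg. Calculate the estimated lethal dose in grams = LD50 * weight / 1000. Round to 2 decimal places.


Lethal dose calculation:
Lethal dose = LD50 * body_weight / 1000
= 1857 * 96.0 / 1000
= 178272 / 1000
= 178.27 g

178.27


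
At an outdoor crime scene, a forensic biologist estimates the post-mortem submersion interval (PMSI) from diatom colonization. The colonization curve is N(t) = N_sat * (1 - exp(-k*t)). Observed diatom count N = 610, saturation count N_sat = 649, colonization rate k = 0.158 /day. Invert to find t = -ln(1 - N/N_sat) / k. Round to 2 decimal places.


PMSI from diatom colonization curve:
N / N_sat = 610 / 649 = 0.939908
1 - N/N_sat = 0.060092
ln(1 - N/N_sat) = -2.811879
t = -ln(1 - N/N_sat) / k = -(-2.811879) / 0.158 = 17.80 days

17.80


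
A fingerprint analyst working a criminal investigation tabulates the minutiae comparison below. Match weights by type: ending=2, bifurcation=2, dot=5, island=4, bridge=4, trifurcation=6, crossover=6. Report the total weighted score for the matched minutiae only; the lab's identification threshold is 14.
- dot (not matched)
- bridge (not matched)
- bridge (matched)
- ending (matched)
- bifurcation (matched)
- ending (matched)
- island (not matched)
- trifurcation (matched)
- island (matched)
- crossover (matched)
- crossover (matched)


Weighted minutiae match score:
  dot: not matched, +0
  bridge: not matched, +0
  bridge: matched, +4 (running total 4)
  ending: matched, +2 (running total 6)
  bifurcation: matched, +2 (running total 8)
  ending: matched, +2 (running total 10)
  island: not matched, +0
  trifurcation: matched, +6 (running total 16)
  island: matched, +4 (running total 20)
  crossover: matched, +6 (running total 26)
  crossover: matched, +6 (running total 32)
Total score = 32
Threshold = 14; verdict = identification

32


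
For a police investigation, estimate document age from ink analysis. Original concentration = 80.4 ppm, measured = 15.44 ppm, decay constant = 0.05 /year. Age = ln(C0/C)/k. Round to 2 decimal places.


Document age estimation:
C0/C = 80.4 / 15.44 = 5.207254
ln(C0/C) = 1.650053
t = 1.650053 / 0.05 = 33.00 years

33.00


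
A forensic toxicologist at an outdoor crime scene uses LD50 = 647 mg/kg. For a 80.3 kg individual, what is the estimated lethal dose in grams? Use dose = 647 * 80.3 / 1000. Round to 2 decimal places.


Lethal dose calculation:
Lethal dose = LD50 * body_weight / 1000
= 647 * 80.3 / 1000
= 51954.1 / 1000
= 51.95 g

51.95


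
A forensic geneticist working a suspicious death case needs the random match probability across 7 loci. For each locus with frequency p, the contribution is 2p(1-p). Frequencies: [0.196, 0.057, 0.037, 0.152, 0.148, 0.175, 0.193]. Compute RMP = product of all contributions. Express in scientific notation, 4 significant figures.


Computing RMP for 7 loci:
Locus 1: 2 * 0.196 * 0.804 = 0.315168
Locus 2: 2 * 0.057 * 0.943 = 0.107502
Locus 3: 2 * 0.037 * 0.963 = 0.071262
Locus 4: 2 * 0.152 * 0.848 = 0.257792
Locus 5: 2 * 0.148 * 0.852 = 0.252192
Locus 6: 2 * 0.175 * 0.825 = 0.28875
Locus 7: 2 * 0.193 * 0.807 = 0.311502
RMP = 1.412e-05

1.412e-05


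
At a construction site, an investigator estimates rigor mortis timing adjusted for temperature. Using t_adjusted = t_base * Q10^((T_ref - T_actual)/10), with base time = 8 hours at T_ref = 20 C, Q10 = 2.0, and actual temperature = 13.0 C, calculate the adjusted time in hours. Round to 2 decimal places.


Rigor mortis time adjustment:
Exponent = (T_ref - T_actual) / 10 = (20 - 13.0) / 10 = 0.7
Q10 factor = 2.0^0.7 = 1.6245
t_adjusted = 8 * 1.6245 = 13.00 hours

13.00


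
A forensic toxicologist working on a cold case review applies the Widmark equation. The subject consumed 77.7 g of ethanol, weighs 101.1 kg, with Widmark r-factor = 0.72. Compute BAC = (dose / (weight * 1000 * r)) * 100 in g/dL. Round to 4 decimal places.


Applying the Widmark formula:
BAC = (dose_g / (body_wt * 1000 * r)) * 100
Denominator = 101.1 * 1000 * 0.72 = 72792
BAC = (77.7 / 72792) * 100
BAC = 0.1067 g/dL

0.1067


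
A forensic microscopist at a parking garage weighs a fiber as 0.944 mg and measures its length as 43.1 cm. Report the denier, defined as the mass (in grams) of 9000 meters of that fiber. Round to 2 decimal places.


Denier calculation:
Mass in grams = 0.944 mg / 1000 = 0.000944 g
Length in meters = 43.1 cm / 100 = 0.431 m
Linear density = mass / length = 0.000944 / 0.431 = 0.00219026 g/m
Denier = (g/m) * 9000 = 0.00219026 * 9000 = 19.71

19.71


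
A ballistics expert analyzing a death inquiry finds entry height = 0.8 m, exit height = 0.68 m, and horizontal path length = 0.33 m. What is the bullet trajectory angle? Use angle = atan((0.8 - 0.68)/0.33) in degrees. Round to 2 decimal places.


Bullet trajectory angle:
Height difference = 0.8 - 0.68 = 0.12 m
angle = atan(0.12 / 0.33)
angle = atan(0.363636)
angle = 19.98 degrees

19.98


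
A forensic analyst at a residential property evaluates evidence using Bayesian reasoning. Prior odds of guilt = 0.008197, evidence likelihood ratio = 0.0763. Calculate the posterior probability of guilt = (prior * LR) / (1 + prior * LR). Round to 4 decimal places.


Bayesian evidence evaluation:
Posterior odds = prior_odds * LR = 0.008197 * 0.0763 = 0.0006254311
Posterior probability = posterior_odds / (1 + posterior_odds)
= 0.0006254311 / (1 + 0.0006254311)
= 0.0006254311 / 1.0006254311
= 0.0006

0.0006


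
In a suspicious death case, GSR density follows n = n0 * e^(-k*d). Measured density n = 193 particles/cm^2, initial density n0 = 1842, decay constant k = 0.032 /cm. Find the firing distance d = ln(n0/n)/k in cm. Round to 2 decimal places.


GSR distance calculation:
n0/n = 1842 / 193 = 9.544041
ln(n0/n) = 2.255917
d = 2.255917 / 0.032 = 70.50 cm

70.50


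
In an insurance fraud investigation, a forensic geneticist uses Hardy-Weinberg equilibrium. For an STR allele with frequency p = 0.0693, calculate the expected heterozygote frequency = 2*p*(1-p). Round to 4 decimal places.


Hardy-Weinberg heterozygote frequency:
q = 1 - p = 1 - 0.0693 = 0.9307
2pq = 2 * 0.0693 * 0.9307 = 0.1290

0.1290


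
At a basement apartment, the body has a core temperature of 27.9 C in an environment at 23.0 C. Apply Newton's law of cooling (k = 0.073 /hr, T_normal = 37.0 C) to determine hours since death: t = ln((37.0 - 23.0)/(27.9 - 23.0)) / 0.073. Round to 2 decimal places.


Using Newton's law of cooling:
t = ln((T_normal - T_ambient) / (T_body - T_ambient)) / k
T_normal - T_ambient = 14.0
T_body - T_ambient = 4.9
Ratio = 2.857143
ln(ratio) = 1.049822
t = 1.049822 / 0.073 = 14.38 hours

14.38


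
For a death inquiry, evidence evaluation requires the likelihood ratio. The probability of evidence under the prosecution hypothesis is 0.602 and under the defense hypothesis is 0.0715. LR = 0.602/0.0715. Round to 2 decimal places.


Likelihood ratio calculation:
LR = P(E|Hp) / P(E|Hd)
LR = 0.602 / 0.0715
LR = 8.42

8.42


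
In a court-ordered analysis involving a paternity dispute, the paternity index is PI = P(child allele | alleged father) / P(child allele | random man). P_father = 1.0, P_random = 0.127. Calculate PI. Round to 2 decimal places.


Paternity Index calculation:
PI = P(allele|father) / P(allele|random)
PI = 1.0 / 0.127
PI = 7.87

7.87


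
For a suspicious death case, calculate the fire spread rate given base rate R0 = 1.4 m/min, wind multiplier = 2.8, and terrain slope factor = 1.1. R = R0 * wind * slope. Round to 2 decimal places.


Fire spread rate calculation:
R = R0 * wind_factor * slope_factor
= 1.4 * 2.8 * 1.1
= 3.92 * 1.1
= 4.31 m/min

4.31


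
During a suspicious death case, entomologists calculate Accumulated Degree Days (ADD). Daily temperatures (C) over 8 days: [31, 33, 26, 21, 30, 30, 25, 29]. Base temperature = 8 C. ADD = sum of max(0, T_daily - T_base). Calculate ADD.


Computing ADD day by day:
Day 1: max(0, 31 - 8) = 23
Day 2: max(0, 33 - 8) = 25
Day 3: max(0, 26 - 8) = 18
Day 4: max(0, 21 - 8) = 13
Day 5: max(0, 30 - 8) = 22
Day 6: max(0, 30 - 8) = 22
Day 7: max(0, 25 - 8) = 17
Day 8: max(0, 29 - 8) = 21
Total ADD = 161

161


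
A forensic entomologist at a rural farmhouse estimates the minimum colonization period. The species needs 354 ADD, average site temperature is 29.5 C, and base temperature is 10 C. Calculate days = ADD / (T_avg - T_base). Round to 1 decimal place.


Insect development time:
Effective temperature = avg_temp - T_base = 29.5 - 10 = 19.5 C
Days = ADD / effective_temp = 354 / 19.5 = 18.2 days

18.2


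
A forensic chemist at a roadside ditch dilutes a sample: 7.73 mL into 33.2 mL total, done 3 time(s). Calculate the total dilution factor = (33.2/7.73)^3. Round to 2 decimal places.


Dilution factor calculation:
Single dilution = V_total / V_sample = 33.2 / 7.73 ≈ 4.294955
Number of dilutions = 3
Total DF = (33.2 / 7.73)^3 (full precision, rounded at the end) = 79.23

79.23


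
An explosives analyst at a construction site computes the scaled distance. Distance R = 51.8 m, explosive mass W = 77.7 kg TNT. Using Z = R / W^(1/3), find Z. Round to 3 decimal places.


Scaled distance calculation:
W^(1/3) = 77.7^(1/3) = 4.267174
Z = R / W^(1/3) = 51.8 / 4.267174
Z = 12.139 m/kg^(1/3)

12.139


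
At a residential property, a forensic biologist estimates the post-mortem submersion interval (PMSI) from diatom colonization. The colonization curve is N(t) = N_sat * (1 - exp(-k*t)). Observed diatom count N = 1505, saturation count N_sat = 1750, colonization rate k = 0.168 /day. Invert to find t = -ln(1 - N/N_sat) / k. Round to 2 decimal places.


PMSI from diatom colonization curve:
N / N_sat = 1505 / 1750 = 0.86
1 - N/N_sat = 0.14
ln(1 - N/N_sat) = -1.966113
t = -ln(1 - N/N_sat) / k = -(-1.966113) / 0.168 = 11.70 days

11.70


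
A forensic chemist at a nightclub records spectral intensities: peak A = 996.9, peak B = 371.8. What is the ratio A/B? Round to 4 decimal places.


Spectral peak ratio:
Peak A = 996.9 counts
Peak B = 371.8 counts
Ratio = 996.9 / 371.8 = 2.6813

2.6813


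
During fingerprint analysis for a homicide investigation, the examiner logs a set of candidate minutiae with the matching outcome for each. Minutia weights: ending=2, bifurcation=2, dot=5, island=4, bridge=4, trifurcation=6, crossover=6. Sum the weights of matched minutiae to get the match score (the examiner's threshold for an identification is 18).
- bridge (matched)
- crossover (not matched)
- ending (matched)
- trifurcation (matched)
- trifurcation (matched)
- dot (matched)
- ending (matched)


Weighted minutiae match score:
  bridge: matched, +4 (running total 4)
  crossover: not matched, +0
  ending: matched, +2 (running total 6)
  trifurcation: matched, +6 (running total 12)
  trifurcation: matched, +6 (running total 18)
  dot: matched, +5 (running total 23)
  ending: matched, +2 (running total 25)
Total score = 25
Threshold = 18; verdict = identification

25


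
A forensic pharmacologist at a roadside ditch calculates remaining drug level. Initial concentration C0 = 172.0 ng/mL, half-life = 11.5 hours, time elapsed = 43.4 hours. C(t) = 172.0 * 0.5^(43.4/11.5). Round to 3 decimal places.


Drug concentration decay:
Number of half-lives = t / t_half = 43.4 / 11.5 = 3.773913
Decay factor = 0.5^3.773913 = 0.07310364
C(t) = 172.0 * 0.07310364 = 12.574 ng/mL

12.574


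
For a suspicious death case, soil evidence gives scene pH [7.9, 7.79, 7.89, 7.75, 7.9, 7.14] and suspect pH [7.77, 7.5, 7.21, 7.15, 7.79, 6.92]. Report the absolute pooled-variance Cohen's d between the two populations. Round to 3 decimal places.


Pooled-variance Cohen's d for soil pH comparison:
Scene mean = 46.37 / 6 = 7.728333
Suspect mean = 44.34 / 6 = 7.39
Scene sample variance s_s^2 = 0.087097
Suspect sample variance s_c^2 = 0.12548
Pooled variance = ((n_s-1)*s_s^2 + (n_c-1)*s_c^2) / (n_s + n_c - 2) = 0.106288
Pooled SD = sqrt(0.106288) = 0.326018
Mean difference = 0.338333
|d| = |0.338333| / 0.326018 = 1.038

1.038


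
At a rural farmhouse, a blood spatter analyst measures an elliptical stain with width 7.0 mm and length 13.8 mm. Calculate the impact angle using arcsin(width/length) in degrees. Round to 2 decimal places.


Blood spatter impact angle calculation:
width / length = 7.0 / 13.8 = 0.507246
angle = arcsin(0.507246)
angle = 30.48 degrees

30.48


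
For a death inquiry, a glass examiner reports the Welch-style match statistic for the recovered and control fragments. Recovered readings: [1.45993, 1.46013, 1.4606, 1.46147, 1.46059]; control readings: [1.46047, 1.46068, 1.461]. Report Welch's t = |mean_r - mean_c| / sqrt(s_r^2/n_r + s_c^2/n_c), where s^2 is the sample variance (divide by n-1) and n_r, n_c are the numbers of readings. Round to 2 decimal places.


Welch's t-criterion for glass RI comparison:
Recovered mean = sum / n_r = 7.30272 / 5 = 1.460544
Control mean = sum / n_c = 4.38215 / 3 = 1.4607167
Recovered sample variance s_r^2 = 3.5278e-07
Control sample variance s_c^2 = 7.12333e-08
Welch SE (unpooled) = sqrt(s_r^2/n_r + s_c^2/n_c) = sqrt(7.0556e-08 + 2.37444e-08) = sqrt(9.43004e-08) = 0.000307084
|mean_r - mean_c| = 0.000172667
t = 0.000172667 / 0.000307084 = 0.56

0.56


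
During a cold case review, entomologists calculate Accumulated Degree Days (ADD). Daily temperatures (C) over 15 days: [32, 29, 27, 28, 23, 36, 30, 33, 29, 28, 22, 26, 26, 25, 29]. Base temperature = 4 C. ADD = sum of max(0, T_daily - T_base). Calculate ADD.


Computing ADD day by day:
Day 1: max(0, 32 - 4) = 28
Day 2: max(0, 29 - 4) = 25
Day 3: max(0, 27 - 4) = 23
Day 4: max(0, 28 - 4) = 24
Day 5: max(0, 23 - 4) = 19
Day 6: max(0, 36 - 4) = 32
Day 7: max(0, 30 - 4) = 26
Day 8: max(0, 33 - 4) = 29
Day 9: max(0, 29 - 4) = 25
Day 10: max(0, 28 - 4) = 24
Day 11: max(0, 22 - 4) = 18
Day 12: max(0, 26 - 4) = 22
Day 13: max(0, 26 - 4) = 22
Day 14: max(0, 25 - 4) = 21
Day 15: max(0, 29 - 4) = 25
Total ADD = 363

363


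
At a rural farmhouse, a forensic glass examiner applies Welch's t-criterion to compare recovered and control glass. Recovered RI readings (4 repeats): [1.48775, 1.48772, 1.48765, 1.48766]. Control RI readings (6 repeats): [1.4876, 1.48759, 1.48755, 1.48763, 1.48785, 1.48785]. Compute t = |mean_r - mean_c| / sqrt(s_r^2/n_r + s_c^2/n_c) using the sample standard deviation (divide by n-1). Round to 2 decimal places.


Welch's t-criterion for glass RI comparison:
Recovered mean = sum / n_r = 5.95078 / 4 = 1.487695
Control mean = sum / n_c = 8.92607 / 6 = 1.4876783
Recovered sample variance s_r^2 = 2.3e-09
Control sample variance s_c^2 = 1.83367e-08
Welch SE (unpooled) = sqrt(s_r^2/n_r + s_c^2/n_c) = sqrt(5.75e-10 + 3.05611e-09) = sqrt(3.63111e-09) = 6.02587e-05
|mean_r - mean_c| = 1.66667e-05
t = 1.66667e-05 / 6.02587e-05 = 0.28

0.28


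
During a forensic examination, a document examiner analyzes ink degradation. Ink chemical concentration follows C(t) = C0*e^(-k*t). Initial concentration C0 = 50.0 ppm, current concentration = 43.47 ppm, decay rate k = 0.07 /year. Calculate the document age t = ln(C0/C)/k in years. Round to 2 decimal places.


Document age estimation:
C0/C = 50.0 / 43.47 = 1.150219
ln(C0/C) = 0.139952
t = 0.139952 / 0.07 = 2.00 years

2.00


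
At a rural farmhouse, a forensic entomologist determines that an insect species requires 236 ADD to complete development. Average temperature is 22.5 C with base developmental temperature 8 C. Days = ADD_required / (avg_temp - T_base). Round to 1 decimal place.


Insect development time:
Effective temperature = avg_temp - T_base = 22.5 - 8 = 14.5 C
Days = ADD / effective_temp = 236 / 14.5 = 16.3 days

16.3


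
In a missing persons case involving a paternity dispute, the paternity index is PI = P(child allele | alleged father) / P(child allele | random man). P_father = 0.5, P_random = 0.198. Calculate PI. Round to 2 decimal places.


Paternity Index calculation:
PI = P(allele|father) / P(allele|random)
PI = 0.5 / 0.198
PI = 2.53

2.53


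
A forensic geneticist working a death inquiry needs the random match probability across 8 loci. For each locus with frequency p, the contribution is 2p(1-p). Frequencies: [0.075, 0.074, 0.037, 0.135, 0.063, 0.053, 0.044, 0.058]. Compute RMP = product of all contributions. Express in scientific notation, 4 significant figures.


Computing RMP for 8 loci:
Locus 1: 2 * 0.075 * 0.925 = 0.13875
Locus 2: 2 * 0.074 * 0.926 = 0.137048
Locus 3: 2 * 0.037 * 0.963 = 0.071262
Locus 4: 2 * 0.135 * 0.865 = 0.23355
Locus 5: 2 * 0.063 * 0.937 = 0.118062
Locus 6: 2 * 0.053 * 0.947 = 0.100382
Locus 7: 2 * 0.044 * 0.956 = 0.084128
Locus 8: 2 * 0.058 * 0.942 = 0.109272
RMP = 3.448e-08

3.448e-08


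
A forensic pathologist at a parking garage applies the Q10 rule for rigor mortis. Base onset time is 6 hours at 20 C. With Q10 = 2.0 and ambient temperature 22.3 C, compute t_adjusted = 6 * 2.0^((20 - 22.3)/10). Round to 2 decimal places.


Rigor mortis time adjustment:
Exponent = (T_ref - T_actual) / 10 = (20 - 22.3) / 10 = -0.23
Q10 factor = 2.0^-0.23 = 0.85263
t_adjusted = 6 * 0.85263 = 5.12 hours

5.12


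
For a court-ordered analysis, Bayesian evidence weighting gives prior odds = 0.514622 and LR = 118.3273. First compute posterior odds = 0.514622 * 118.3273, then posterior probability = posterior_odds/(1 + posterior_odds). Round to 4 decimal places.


Bayesian evidence evaluation:
Posterior odds = prior_odds * LR = 0.514622 * 118.3273 = 60.89383
Posterior probability = posterior_odds / (1 + posterior_odds)
= 60.89383 / (1 + 60.89383)
= 60.89383 / 61.89383
= 0.9838

0.9838


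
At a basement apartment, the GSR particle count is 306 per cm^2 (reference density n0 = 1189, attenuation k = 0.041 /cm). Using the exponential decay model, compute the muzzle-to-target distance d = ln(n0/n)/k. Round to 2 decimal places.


GSR distance calculation:
n0/n = 1189 / 306 = 3.885621
ln(n0/n) = 1.357283
d = 1.357283 / 0.041 = 33.10 cm

33.10


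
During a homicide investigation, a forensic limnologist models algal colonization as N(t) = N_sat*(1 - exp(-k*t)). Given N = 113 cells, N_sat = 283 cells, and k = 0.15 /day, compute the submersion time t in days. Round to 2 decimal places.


PMSI from diatom colonization curve:
N / N_sat = 113 / 283 = 0.399293
1 - N/N_sat = 0.600707
ln(1 - N/N_sat) = -0.509648
t = -ln(1 - N/N_sat) / k = -(-0.509648) / 0.15 = 3.40 days

3.40


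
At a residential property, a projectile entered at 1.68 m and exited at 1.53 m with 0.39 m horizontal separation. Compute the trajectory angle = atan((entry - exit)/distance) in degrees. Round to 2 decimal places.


Bullet trajectory angle:
Height difference = 1.68 - 1.53 = 0.15 m
angle = atan(0.15 / 0.39)
angle = atan(0.384615)
angle = 21.04 degrees

21.04


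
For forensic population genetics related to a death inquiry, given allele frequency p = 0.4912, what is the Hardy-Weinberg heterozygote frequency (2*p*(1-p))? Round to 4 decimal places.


Hardy-Weinberg heterozygote frequency:
q = 1 - p = 1 - 0.4912 = 0.5088
2pq = 2 * 0.4912 * 0.5088 = 0.4998

0.4998


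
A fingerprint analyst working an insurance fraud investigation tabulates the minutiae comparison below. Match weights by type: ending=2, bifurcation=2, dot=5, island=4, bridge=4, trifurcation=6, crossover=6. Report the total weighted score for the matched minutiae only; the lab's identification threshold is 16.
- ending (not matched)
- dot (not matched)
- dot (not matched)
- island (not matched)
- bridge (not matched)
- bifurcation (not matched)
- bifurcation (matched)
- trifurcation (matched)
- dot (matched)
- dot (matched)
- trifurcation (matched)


Weighted minutiae match score:
  ending: not matched, +0
  dot: not matched, +0
  dot: not matched, +0
  island: not matched, +0
  bridge: not matched, +0
  bifurcation: not matched, +0
  bifurcation: matched, +2 (running total 2)
  trifurcation: matched, +6 (running total 8)
  dot: matched, +5 (running total 13)
  dot: matched, +5 (running total 18)
  trifurcation: matched, +6 (running total 24)
Total score = 24
Threshold = 16; verdict = identification

24


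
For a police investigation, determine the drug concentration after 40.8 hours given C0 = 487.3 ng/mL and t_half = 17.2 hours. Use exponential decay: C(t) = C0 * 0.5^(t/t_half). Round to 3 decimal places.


Drug concentration decay:
Number of half-lives = t / t_half = 40.8 / 17.2 = 2.372093
Decay factor = 0.5^2.372093 = 0.19316519
C(t) = 487.3 * 0.19316519 = 94.129 ng/mL

94.129


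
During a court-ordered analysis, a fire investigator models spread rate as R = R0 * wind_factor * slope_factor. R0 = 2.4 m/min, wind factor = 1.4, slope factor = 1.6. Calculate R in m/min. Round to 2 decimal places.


Fire spread rate calculation:
R = R0 * wind_factor * slope_factor
= 2.4 * 1.4 * 1.6
= 3.36 * 1.6
= 5.38 m/min

5.38


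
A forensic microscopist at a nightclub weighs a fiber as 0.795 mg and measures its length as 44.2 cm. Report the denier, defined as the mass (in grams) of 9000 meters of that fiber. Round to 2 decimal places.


Denier calculation:
Mass in grams = 0.795 mg / 1000 = 0.000795 g
Length in meters = 44.2 cm / 100 = 0.442 m
Linear density = mass / length = 0.000795 / 0.442 = 0.00179864 g/m
Denier = (g/m) * 9000 = 0.00179864 * 9000 = 16.19

16.19


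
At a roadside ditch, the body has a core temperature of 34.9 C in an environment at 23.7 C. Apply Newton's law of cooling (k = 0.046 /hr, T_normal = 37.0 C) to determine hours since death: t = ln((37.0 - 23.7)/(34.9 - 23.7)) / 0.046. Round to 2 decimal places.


Using Newton's law of cooling:
t = ln((T_normal - T_ambient) / (T_body - T_ambient)) / k
T_normal - T_ambient = 13.3
T_body - T_ambient = 11.2
Ratio = 1.1875
ln(ratio) = 0.17185
t = 0.17185 / 0.046 = 3.74 hours

3.74


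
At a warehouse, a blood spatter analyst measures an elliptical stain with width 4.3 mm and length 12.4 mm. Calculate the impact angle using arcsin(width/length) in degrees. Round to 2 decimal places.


Blood spatter impact angle calculation:
width / length = 4.3 / 12.4 = 0.346774
angle = arcsin(0.346774)
angle = 20.29 degrees

20.29


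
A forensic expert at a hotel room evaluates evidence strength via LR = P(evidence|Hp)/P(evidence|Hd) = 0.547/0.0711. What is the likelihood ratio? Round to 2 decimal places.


Likelihood ratio calculation:
LR = P(E|Hp) / P(E|Hd)
LR = 0.547 / 0.0711
LR = 7.69

7.69


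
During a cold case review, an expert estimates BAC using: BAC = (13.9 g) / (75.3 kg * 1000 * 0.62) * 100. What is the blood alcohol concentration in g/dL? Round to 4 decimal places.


Applying the Widmark formula:
BAC = (dose_g / (body_wt * 1000 * r)) * 100
Denominator = 75.3 * 1000 * 0.62 = 46686
BAC = (13.9 / 46686) * 100
BAC = 0.0298 g/dL

0.0298


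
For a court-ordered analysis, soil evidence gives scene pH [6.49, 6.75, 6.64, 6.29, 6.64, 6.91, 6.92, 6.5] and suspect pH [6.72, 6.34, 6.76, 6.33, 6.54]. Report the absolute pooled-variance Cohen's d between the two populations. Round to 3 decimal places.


Pooled-variance Cohen's d for soil pH comparison:
Scene mean = 53.14 / 8 = 6.6425
Suspect mean = 32.69 / 5 = 6.538
Scene sample variance s_s^2 = 0.04685
Suspect sample variance s_c^2 = 0.04122
Pooled variance = ((n_s-1)*s_s^2 + (n_c-1)*s_c^2) / (n_s + n_c - 2) = 0.044803
Pooled SD = sqrt(0.044803) = 0.211667
Mean difference = 0.1045
|d| = |0.1045| / 0.211667 = 0.494

0.494


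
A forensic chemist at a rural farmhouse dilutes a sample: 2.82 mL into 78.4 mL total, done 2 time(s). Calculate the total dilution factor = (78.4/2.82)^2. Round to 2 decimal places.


Dilution factor calculation:
Single dilution = V_total / V_sample = 78.4 / 2.82 ≈ 27.801418
Number of dilutions = 2
Total DF = (78.4 / 2.82)^2 (full precision, rounded at the end) = 772.92

772.92


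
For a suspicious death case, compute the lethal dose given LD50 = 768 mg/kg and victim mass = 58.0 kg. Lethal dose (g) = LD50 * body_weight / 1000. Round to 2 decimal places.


Lethal dose calculation:
Lethal dose = LD50 * body_weight / 1000
= 768 * 58.0 / 1000
= 44544 / 1000
= 44.54 g

44.54


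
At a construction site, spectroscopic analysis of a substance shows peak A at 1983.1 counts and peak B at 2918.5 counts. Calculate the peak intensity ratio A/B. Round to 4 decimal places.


Spectral peak ratio:
Peak A = 1983.1 counts
Peak B = 2918.5 counts
Ratio = 1983.1 / 2918.5 = 0.6795

0.6795


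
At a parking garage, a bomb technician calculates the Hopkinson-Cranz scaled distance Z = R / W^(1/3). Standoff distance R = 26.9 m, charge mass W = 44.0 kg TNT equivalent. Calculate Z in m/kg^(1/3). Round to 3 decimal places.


Scaled distance calculation:
W^(1/3) = 44.0^(1/3) = 3.530348
Z = R / W^(1/3) = 26.9 / 3.530348
Z = 7.620 m/kg^(1/3)

7.620


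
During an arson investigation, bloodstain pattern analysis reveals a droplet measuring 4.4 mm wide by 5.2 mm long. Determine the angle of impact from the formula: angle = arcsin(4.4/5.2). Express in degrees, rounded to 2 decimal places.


Blood spatter impact angle calculation:
width / length = 4.4 / 5.2 = 0.846154
angle = arcsin(0.846154)
angle = 57.80 degrees

57.80


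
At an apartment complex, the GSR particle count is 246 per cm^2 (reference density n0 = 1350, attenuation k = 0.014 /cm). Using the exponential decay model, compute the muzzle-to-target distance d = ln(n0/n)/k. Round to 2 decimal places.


GSR distance calculation:
n0/n = 1350 / 246 = 5.487805
ln(n0/n) = 1.702528
d = 1.702528 / 0.014 = 121.61 cm

121.61


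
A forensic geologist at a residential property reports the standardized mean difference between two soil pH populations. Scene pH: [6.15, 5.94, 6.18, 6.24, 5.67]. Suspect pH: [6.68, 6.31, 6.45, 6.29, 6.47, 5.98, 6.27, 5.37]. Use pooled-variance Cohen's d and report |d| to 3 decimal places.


Pooled-variance Cohen's d for soil pH comparison:
Scene mean = 30.18 / 5 = 6.036
Suspect mean = 49.82 / 8 = 6.2275
Scene sample variance s_s^2 = 0.05463
Suspect sample variance s_c^2 = 0.160307
Pooled variance = ((n_s-1)*s_s^2 + (n_c-1)*s_c^2) / (n_s + n_c - 2) = 0.121879
Pooled SD = sqrt(0.121879) = 0.349112
Mean difference = -0.1915
|d| = |-0.1915| / 0.349112 = 0.549

0.549


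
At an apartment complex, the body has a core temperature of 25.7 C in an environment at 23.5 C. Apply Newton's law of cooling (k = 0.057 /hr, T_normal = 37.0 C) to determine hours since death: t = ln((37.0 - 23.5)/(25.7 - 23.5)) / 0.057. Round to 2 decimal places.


Using Newton's law of cooling:
t = ln((T_normal - T_ambient) / (T_body - T_ambient)) / k
T_normal - T_ambient = 13.5
T_body - T_ambient = 2.2
Ratio = 6.136364
ln(ratio) = 1.814232
t = 1.814232 / 0.057 = 31.83 hours

31.83


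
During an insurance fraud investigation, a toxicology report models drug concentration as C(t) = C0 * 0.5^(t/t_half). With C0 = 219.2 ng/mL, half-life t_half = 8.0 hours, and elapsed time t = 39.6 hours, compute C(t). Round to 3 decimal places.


Drug concentration decay:
Number of half-lives = t / t_half = 39.6 / 8.0 = 4.95
Decay factor = 0.5^4.95 = 0.03235203
C(t) = 219.2 * 0.03235203 = 7.092 ng/mL

7.092


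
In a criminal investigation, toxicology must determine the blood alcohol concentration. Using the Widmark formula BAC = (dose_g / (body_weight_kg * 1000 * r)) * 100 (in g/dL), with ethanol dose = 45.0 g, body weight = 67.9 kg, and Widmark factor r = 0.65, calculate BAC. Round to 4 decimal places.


Applying the Widmark formula:
BAC = (dose_g / (body_wt * 1000 * r)) * 100
Denominator = 67.9 * 1000 * 0.65 = 44135
BAC = (45.0 / 44135) * 100
BAC = 0.1020 g/dL

0.1020


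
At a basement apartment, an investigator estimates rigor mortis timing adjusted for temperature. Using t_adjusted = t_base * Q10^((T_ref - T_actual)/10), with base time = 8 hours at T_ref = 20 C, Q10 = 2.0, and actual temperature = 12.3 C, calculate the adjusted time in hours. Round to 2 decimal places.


Rigor mortis time adjustment:
Exponent = (T_ref - T_actual) / 10 = (20 - 12.3) / 10 = 0.77
Q10 factor = 2.0^0.77 = 1.70527
t_adjusted = 8 * 1.70527 = 13.64 hours

13.64


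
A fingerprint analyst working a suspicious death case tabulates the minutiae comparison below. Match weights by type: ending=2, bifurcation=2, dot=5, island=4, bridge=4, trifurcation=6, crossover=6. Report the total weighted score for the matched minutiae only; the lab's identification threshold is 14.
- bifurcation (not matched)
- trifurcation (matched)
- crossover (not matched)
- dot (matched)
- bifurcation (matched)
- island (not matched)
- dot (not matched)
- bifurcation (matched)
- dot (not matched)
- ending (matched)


Weighted minutiae match score:
  bifurcation: not matched, +0
  trifurcation: matched, +6 (running total 6)
  crossover: not matched, +0
  dot: matched, +5 (running total 11)
  bifurcation: matched, +2 (running total 13)
  island: not matched, +0
  dot: not matched, +0
  bifurcation: matched, +2 (running total 15)
  dot: not matched, +0
  ending: matched, +2 (running total 17)
Total score = 17
Threshold = 14; verdict = identification

17


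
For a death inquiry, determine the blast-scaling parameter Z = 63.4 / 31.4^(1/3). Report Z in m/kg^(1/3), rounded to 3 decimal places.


Scaled distance calculation:
W^(1/3) = 31.4^(1/3) = 3.154834
Z = R / W^(1/3) = 63.4 / 3.154834
Z = 20.096 m/kg^(1/3)

20.096


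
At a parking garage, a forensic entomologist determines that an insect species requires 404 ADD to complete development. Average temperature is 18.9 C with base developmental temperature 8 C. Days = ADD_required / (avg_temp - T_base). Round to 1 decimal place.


Insect development time:
Effective temperature = avg_temp - T_base = 18.9 - 8 = 10.9 C
Days = ADD / effective_temp = 404 / 10.9 = 37.1 days

37.1


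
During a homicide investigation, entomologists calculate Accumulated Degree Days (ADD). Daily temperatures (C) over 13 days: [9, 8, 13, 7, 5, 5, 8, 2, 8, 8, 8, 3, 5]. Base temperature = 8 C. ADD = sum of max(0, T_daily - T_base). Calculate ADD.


Computing ADD day by day:
Day 1: max(0, 9 - 8) = 1
Day 2: max(0, 8 - 8) = 0
Day 3: max(0, 13 - 8) = 5
Day 4: max(0, 7 - 8) = 0
Day 5: max(0, 5 - 8) = 0
Day 6: max(0, 5 - 8) = 0
Day 7: max(0, 8 - 8) = 0
Day 8: max(0, 2 - 8) = 0
Day 9: max(0, 8 - 8) = 0
Day 10: max(0, 8 - 8) = 0
Day 11: max(0, 8 - 8) = 0
Day 12: max(0, 3 - 8) = 0
Day 13: max(0, 5 - 8) = 0
Total ADD = 6

6


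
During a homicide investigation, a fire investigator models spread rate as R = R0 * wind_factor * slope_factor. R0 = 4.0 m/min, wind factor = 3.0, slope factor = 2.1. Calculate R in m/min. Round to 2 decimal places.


Fire spread rate calculation:
R = R0 * wind_factor * slope_factor
= 4.0 * 3.0 * 2.1
= 12 * 2.1
= 25.20 m/min

25.20
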